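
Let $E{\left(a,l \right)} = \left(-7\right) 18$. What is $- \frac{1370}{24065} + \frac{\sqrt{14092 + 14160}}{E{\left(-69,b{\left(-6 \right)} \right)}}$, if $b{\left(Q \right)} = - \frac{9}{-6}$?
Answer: $- \frac{274}{4813} - \frac{\sqrt{7063}}{63} \approx -1.3909$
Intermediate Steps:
$b{\left(Q \right)} = \frac{3}{2}$ ($b{\left(Q \right)} = \left(-9\right) \left(- \frac{1}{6}\right) = \frac{3}{2}$)
$E{\left(a,l \right)} = -126$
$- \frac{1370}{24065} + \frac{\sqrt{14092 + 14160}}{E{\left(-69,b{\left(-6 \right)} \right)}} = - \frac{1370}{24065} + \frac{\sqrt{14092 + 14160}}{-126} = \left(-1370\right) \frac{1}{24065} + \sqrt{28252} \left(- \frac{1}{126}\right) = - \frac{274}{4813} + 2 \sqrt{7063} \left(- \frac{1}{126}\right) = - \frac{274}{4813} - \frac{\sqrt{7063}}{63}$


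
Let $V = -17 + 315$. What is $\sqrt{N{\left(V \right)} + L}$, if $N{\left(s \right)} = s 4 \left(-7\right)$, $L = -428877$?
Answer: $i \sqrt{437221} \approx 661.23 i$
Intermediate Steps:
$V = 298$
$N{\left(s \right)} = - 28 s$ ($N{\left(s \right)} = 4 s \left(-7\right) = - 28 s$)
$\sqrt{N{\left(V \right)} + L} = \sqrt{\left(-28\right) 298 - 428877} = \sqrt{-8344 - 428877} = \sqrt{-437221} = i \sqrt{437221}$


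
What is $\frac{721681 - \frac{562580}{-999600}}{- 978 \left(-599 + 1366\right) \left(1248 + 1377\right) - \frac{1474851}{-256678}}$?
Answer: $- \frac{125111948828123}{341363202291040230} \approx -0.00036651$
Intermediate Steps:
$\frac{721681 - \frac{562580}{-999600}}{- 978 \left(-599 + 1366\right) \left(1248 + 1377\right) - \frac{1474851}{-256678}} = \frac{721681 - - \frac{28129}{49980}}{- 978 \cdot 767 \cdot 2625 - - \frac{1474851}{256678}} = \frac{721681 + \frac{28129}{49980}}{\left(-978\right) 2013375 + \frac{1474851}{256678}} = \frac{36069644509}{49980 \left(-1969080750 + \frac{1474851}{256678}\right)} = \frac{36069644509}{49980 \left(- \frac{505419707273649}{256678}\right)} = \frac{36069644509}{49980} \left(- \frac{256678}{505419707273649}\right) = - \frac{125111948828123}{341363202291040230}$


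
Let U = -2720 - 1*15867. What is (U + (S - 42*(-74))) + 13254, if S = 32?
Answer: -2193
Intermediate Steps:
U = -18587 (U = -2720 - 15867 = -18587)
(U + (S - 42*(-74))) + 13254 = (-18587 + (32 - 42*(-74))) + 13254 = (-18587 + (32 + 3108)) + 13254 = (-18587 + 3140) + 13254 = -15447 + 13254 = -2193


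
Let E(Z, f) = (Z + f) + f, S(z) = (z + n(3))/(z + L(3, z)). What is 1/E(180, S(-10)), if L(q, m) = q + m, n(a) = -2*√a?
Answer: 6545/1185794 - 17*√3/2371588 ≈ 0.0055071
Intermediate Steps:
L(q, m) = m + q
S(z) = (z - 2*√3)/(3 + 2*z) (S(z) = (z - 2*√3)/(z + (z + 3)) = (z - 2*√3)/(z + (3 + z)) = (z - 2*√3)/(3 + 2*z))
E(Z, f) = Z + 2*f
1/E(180, S(-10)) = 1/(180 + 2*((-10 - 2*√3)/(3 + 2*(-10)))) = 1/(180 + 2*((-10 - 2*√3)/(3 - 20))) = 1/(180 + 2*((-10 - 2*√3)/(-17))) = 1/(180 + 2*(-(-10 - 2*√3)/17)) = 1/(180 + 2*(10/17 + 2*√3/17)) = 1/(180 + (20/17 + 4*√3/17)) = 1/(3080/17 + 4*√3/17)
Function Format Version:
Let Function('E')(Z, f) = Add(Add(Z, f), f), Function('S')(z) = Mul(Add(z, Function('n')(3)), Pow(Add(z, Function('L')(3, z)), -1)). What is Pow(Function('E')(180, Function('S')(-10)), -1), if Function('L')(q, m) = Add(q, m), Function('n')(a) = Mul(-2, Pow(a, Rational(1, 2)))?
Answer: Add(Rational(6545, 1185794), Mul(Rational(-17, 2371588), Pow(3, Rational(1, 2)))) ≈ 0.0055071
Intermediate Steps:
Function('L')(q, m) = Add(m, q)
Function('S')(z) = Mul(Pow(Add(3, Mul(2, z)), -1), Add(z, Mul(-2, Pow(3, Rational(1, 2))))) (Function('S')(z) = Mul(Add(z, Mul(-2, Pow(3, Rational(1, 2)))), Pow(Add(z, Add(z, 3)), -1)) = Mul(Add(z, Mul(-2, Pow(3, Rational(1, 2)))), Pow(Add(z, Add(3, z)), -1)) = Mul(Add(z, Mul(-2, Pow(3, Rational(1, 2)))), Pow(Add(3, Mul(2, z)), -1)) = Mul(Pow(Add(3, Mul(2, z)), -1), Add(z, Mul(-2, Pow(3, Rational(1, 2))))))
Function('E')(Z, f) = Add(Z, Mul(2, f))
Pow(Function('E')(180, Function('S')(-10)), -1) = Pow(Add(180, Mul(2, Mul(Pow(Add(3, Mul(2, -10)), -1), Add(-10, Mul(-2, Pow(3, Rational(1, 2))))))), -1) = Pow(Add(180, Mul(2, Mul(Pow(Add(3, -20), -1), Add(-10, Mul(-2, Pow(3, Rational(1, 2))))))), -1) = Pow(Add(180, Mul(2, Mul(Pow(-17, -1), Add(-10, Mul(-2, Pow(3, Rational(1, 2))))))), -1) = Pow(Add(180, Mul(2, Mul(Rational(-1, 17), Add(-10, Mul(-2, Pow(3, Rational(1, 2))))))), -1) = Pow(Add(180, Mul(2, Add(Rational(10, 17), Mul(Rational(2, 17), Pow(3, Rational(1, 2)))))), -1) = Pow(Add(180, Add(Rational(20, 17), Mul(Rational(4, 17), Pow(3, Rational(1, 2))))), -1) = Pow(Add(Rational(3080, 17), Mul(Rational(4, 17), Pow(3, Rational(1, 2)))), -1)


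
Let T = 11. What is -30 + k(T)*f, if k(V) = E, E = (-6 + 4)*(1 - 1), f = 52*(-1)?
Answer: -30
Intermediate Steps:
f = -52
E = 0 (E = -2*0 = 0)
k(V) = 0
-30 + k(T)*f = -30 + 0*(-52) = -30 + 0 = -30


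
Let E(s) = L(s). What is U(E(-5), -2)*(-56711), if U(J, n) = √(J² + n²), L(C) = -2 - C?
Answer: -56711*√13 ≈ -2.0447e+5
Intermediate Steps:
E(s) = -2 - s
U(E(-5), -2)*(-56711) = √((-2 - 1*(-5))² + (-2)²)*(-56711) = √((-2 + 5)² + 4)*(-56711) = √(3² + 4)*(-56711) = √(9 + 4)*(-56711) = √13*(-56711) = -56711*√13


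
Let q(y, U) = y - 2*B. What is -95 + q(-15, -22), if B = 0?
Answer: -110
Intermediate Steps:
q(y, U) = y (q(y, U) = y - 2*0 = y + 0 = y)
-95 + q(-15, -22) = -95 - 15 = -110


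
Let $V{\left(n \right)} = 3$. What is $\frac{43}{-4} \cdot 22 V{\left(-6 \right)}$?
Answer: $- \frac{1419}{2} \approx -709.5$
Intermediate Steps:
$\frac{43}{-4} \cdot 22 V{\left(-6 \right)} = \frac{43}{-4} \cdot 22 \cdot 3 = 43 \left(- \frac{1}{4}\right) 22 \cdot 3 = \left(- \frac{43}{4}\right) 22 \cdot 3 = \left(- \frac{473}{2}\right) 3 = - \frac{1419}{2}$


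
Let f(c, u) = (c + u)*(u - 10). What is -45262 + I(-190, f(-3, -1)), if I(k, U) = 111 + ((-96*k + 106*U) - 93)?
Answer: -22340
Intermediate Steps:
f(c, u) = (-10 + u)*(c + u) (f(c, u) = (c + u)*(-10 + u) = (-10 + u)*(c + u))
I(k, U) = 18 - 96*k + 106*U (I(k, U) = 111 + (-93 - 96*k + 106*U) = 18 - 96*k + 106*U)
-45262 + I(-190, f(-3, -1)) = -45262 + (18 - 96*(-190) + 106*((-1)**2 - 10*(-3) - 10*(-1) - 3*(-1))) = -45262 + (18 + 18240 + 106*(1 + 30 + 10 + 3)) = -45262 + (18 + 18240 + 106*44) = -45262 + (18 + 18240 + 4664) = -45262 + 22922 = -22340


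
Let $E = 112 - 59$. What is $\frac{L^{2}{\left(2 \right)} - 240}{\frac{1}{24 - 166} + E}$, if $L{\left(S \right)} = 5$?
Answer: $- \frac{142}{35} \approx -4.0571$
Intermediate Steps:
$E = 53$ ($E = 112 - 59 = 53$)
$\frac{L^{2}{\left(2 \right)} - 240}{\frac{1}{24 - 166} + E} = \frac{5^{2} - 240}{\frac{1}{24 - 166} + 53} = \frac{25 - 240}{\frac{1}{-142} + 53} = - \frac{215}{- \frac{1}{142} + 53} = - \frac{215}{\frac{7525}{142}} = \left(-215\right) \frac{142}{7525} = - \frac{142}{35}$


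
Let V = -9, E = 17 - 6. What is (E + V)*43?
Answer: 86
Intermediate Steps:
E = 11
(E + V)*43 = (11 - 9)*43 = 2*43 = 86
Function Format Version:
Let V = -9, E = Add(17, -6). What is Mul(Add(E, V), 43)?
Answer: 86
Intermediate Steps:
E = 11
Mul(Add(E, V), 43) = Mul(Add(11, -9), 43) = Mul(2, 43) = 86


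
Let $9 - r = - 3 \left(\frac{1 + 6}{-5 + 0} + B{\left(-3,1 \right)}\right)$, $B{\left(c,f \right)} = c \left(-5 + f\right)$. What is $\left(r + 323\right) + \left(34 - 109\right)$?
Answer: $\frac{1444}{5} \approx 288.8$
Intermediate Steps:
$r = \frac{204}{5}$ ($r = 9 - - 3 \left(\frac{1 + 6}{-5 + 0} - 3 \left(-5 + 1\right)\right) = 9 - - 3 \left(\frac{7}{-5} - -12\right) = 9 - - 3 \left(7 \left(- \frac{1}{5}\right) + 12\right) = 9 - - 3 \left(- \frac{7}{5} + 12\right) = 9 - \left(-3\right) \frac{53}{5} = 9 - - \frac{159}{5} = 9 + \frac{159}{5} = \frac{204}{5} \approx 40.8$)
$\left(r + 323\right) + \left(34 - 109\right) = \left(\frac{204}{5} + 323\right) + \left(34 - 109\right) = \frac{1819}{5} - 75 = \frac{1444}{5}$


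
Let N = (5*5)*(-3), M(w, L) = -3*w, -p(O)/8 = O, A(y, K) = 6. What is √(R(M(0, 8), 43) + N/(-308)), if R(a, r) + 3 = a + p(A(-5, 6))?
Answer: 9*I*√14861/154 ≈ 7.1244*I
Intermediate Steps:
p(O) = -8*O
N = -75 (N = 25*(-3) = -75)
R(a, r) = -51 + a (R(a, r) = -3 + (a - 8*6) = -3 + (a - 48) = -3 + (-48 + a) = -51 + a)
√(R(M(0, 8), 43) + N/(-308)) = √((-51 - 3*0) - 75/(-308)) = √((-51 + 0) - 75*(-1/308)) = √(-51 + 75/308) = √(-15633/308) = 9*I*√14861/154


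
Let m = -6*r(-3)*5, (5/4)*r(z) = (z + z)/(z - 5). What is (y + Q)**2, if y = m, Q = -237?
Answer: 65025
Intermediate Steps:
r(z) = 8*z/(5*(-5 + z)) (r(z) = 4*((z + z)/(z - 5))/5 = 4*((2*z)/(-5 + z))/5 = 4*(2*z/(-5 + z))/5 = 8*z/(5*(-5 + z)))
m = -18 (m = -48*(-3)/(5*(-5 - 3))*5 = -48*(-3)/(5*(-8))*5 = -48*(-3)*(-1)/(5*8)*5 = -6*3/5*5 = -18/5*5 = -18)
y = -18
(y + Q)**2 = (-18 - 237)**2 = (-255)**2 = 65025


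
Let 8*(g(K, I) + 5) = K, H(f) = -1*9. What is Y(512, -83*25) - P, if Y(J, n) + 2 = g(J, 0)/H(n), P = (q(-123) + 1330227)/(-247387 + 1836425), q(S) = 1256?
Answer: -134339273/14301342 ≈ -9.3935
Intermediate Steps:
H(f) = -9
g(K, I) = -5 + K/8
P = 1331483/1589038 (P = (1256 + 1330227)/(-247387 + 1836425) = 1331483/1589038 ≈ 0.83792)
Y(J, n) = -13/9 - J/72 (Y(J, n) = -2 + (-5 + J/8)/(-9) = -2 + (-5 + J/8)*(-⅑) = -2 + (5/9 - J/72) = -13/9 - J/72)
Y(512, -83*25) - P = (-13/9 - 1/72*512) - 1*1331483/1589038 = (-13/9 - 64/9) - 1331483/1589038 = -77/9 - 1331483/1589038 = -134339273/14301342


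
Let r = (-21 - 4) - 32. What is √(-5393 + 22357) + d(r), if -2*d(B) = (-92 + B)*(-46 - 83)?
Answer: -19221/2 + 2*√4241 ≈ -9480.3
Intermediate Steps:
r = -57 (r = -25 - 32 = -57)
d(B) = -5934 + 129*B/2 (d(B) = -(-92 + B)*(-46 - 83)/2 = -(-92 + B)*(-129)/2 = -(11868 - 129*B)/2 = -5934 + 129*B/2)
√(-5393 + 22357) + d(r) = √(-5393 + 22357) + (-5934 + (129/2)*(-57)) = √16964 + (-5934 - 7353/2) = 2*√4241 - 19221/2 = -19221/2 + 2*√4241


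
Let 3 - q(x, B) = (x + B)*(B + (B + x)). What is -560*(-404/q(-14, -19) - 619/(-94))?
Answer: -307530440/80511 ≈ -3819.7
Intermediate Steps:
q(x, B) = 3 - (B + x)*(x + 2*B) (q(x, B) = 3 - (x + B)*(B + (B + x)) = 3 - (B + x)*(x + 2*B))
-560*(-404/q(-14, -19) - 619/(-94)) = -560*(-404/(3 - 1*(-14)² - 2*(-19)² - 3*(-19)*(-14)) - 619/(-94)) = -560*(-404/(3 - 1*196 - 2*361 - 798) - 619*(-1/94)) = -560*(-404/(3 - 196 - 722 - 798) + 619/94) = -560*(-404/(-1713) + 619/94) = -560*(-404*(-1/1713) + 619/94) = -560*(404/1713 + 619/94) = -560*1098323/161022 = -307530440/80511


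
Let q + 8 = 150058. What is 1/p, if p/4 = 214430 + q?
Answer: 1/1457920 ≈ 6.8591e-7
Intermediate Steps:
q = 150050 (q = -8 + 150058 = 150050)
p = 1457920 (p = 4*(214430 + 150050) = 4*364480 = 1457920)
1/p = 1/1457920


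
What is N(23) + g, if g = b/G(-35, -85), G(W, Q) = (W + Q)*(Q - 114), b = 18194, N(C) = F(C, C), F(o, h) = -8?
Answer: -86423/11940 ≈ -7.2381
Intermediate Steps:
N(C) = -8
G(W, Q) = (-114 + Q)*(Q + W) (G(W, Q) = (Q + W)*(-114 + Q) = (-114 + Q)*(Q + W))
g = 9097/11940 (g = 18194/((-85)**2 - 114*(-85) - 114*(-35) - 85*(-35)) = 18194/(7225 + 9690 + 3990 + 2975) = 18194/23880 = 18194*(1/23880) = 9097/11940 ≈ 0.76189)
N(23) + g = -8 + 9097/11940 = -86423/11940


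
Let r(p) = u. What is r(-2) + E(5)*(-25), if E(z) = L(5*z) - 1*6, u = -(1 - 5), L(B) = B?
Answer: -471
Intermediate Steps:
u = 4 (u = -1*(-4) = 4)
r(p) = 4
E(z) = -6 + 5*z (E(z) = 5*z - 1*6 = 5*z - 6 = -6 + 5*z)
r(-2) + E(5)*(-25) = 4 + (-6 + 5*5)*(-25) = 4 + (-6 + 25)*(-25) = 4 + 19*(-25) = 4 - 475 = -471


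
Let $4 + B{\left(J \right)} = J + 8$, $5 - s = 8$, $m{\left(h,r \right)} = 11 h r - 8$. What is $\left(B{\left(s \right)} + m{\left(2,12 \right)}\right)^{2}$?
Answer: $66049$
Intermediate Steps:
$m{\left(h,r \right)} = -8 + 11 h r$ ($m{\left(h,r \right)} = 11 h r - 8 = -8 + 11 h r$)
$s = -3$ ($s = 5 - 8 = -3$)
$B{\left(J \right)} = 4 + J$ ($B{\left(J \right)} = -4 + \left(J + 8\right) = -4 + \left(8 + J\right) = 4 + J$)
$\left(B{\left(s \right)} + m{\left(2,12 \right)}\right)^{2} = \left(\left(4 - 3\right) - \left(8 - 264\right)\right)^{2} = \left(1 + \left(-8 + 264\right)\right)^{2} = \left(1 + 256\right)^{2} = 257^{2} = 66049$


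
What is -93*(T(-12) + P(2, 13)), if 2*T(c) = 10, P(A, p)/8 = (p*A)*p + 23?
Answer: -269049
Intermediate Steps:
P(A, p) = 184 + 8*A*p² (P(A, p) = 8*((p*A)*p + 23) = 8*((A*p)*p + 23) = 8*(A*p² + 23) = 8*(23 + A*p²) = 184 + 8*A*p²)
T(c) = 5 (T(c) = (½)*10 = 5)
-93*(T(-12) + P(2, 13)) = -93*(5 + (184 + 8*2*13²)) = -93*(5 + (184 + 8*2*169)) = -93*(5 + (184 + 2704)) = -93*(5 + 2888) = -93*2893 = -269049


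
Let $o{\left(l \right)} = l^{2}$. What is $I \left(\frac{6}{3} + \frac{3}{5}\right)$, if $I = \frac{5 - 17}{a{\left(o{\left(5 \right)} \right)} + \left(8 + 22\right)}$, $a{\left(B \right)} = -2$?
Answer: $- \frac{39}{35} \approx -1.1143$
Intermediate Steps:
$I = - \frac{3}{7}$ ($I = \frac{5 - 17}{-2 + \left(8 + 22\right)} = - \frac{12}{-2 + 30} = - \frac{12}{28} = \left(-12\right) \frac{1}{28} = - \frac{3}{7} \approx -0.42857$)
$I \left(\frac{6}{3} + \frac{3}{5}\right) = - \frac{3 \left(\frac{6}{3} + \frac{3}{5}\right)}{7} = - \frac{3 \left(6 \cdot \frac{1}{3} + 3 \cdot \frac{1}{5}\right)}{7} = - \frac{3 \left(2 + \frac{3}{5}\right)}{7} = \left(- \frac{3}{7}\right) \frac{13}{5} = - \frac{39}{35}$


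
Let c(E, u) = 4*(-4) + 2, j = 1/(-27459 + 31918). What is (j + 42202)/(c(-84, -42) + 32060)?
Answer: 188178719/142893114 ≈ 1.3169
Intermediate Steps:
j = 1/4459 ≈ 0.00022427
c(E, u) = -14 (c(E, u) = -16 + 2 = -14)
(j + 42202)/(c(-84, -42) + 32060) = (1/4459 + 42202)/(-14 + 32060) = (188178719/4459)/32046 = (188178719/4459)*(1/32046) = 188178719/142893114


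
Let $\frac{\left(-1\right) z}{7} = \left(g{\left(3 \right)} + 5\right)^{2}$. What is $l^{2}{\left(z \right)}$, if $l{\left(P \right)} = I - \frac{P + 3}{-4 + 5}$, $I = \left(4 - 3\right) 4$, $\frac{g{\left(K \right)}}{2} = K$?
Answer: $719104$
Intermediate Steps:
$g{\left(K \right)} = 2 K$
$I = 4$ ($I = 1 \cdot 4 = 4$)
$z = -847$ ($z = - 7 \left(2 \cdot 3 + 5\right)^{2} = - 7 \left(6 + 5\right)^{2} = - 7 \cdot 11^{2} = \left(-7\right) 121 = -847$)
$l{\left(P \right)} = 1 - P$ ($l{\left(P \right)} = 4 - \frac{P + 3}{-4 + 5} = 4 - \frac{3 + P}{1} = 4 - \left(3 + P\right) 1 = 4 - \left(3 + P\right) = 1 - P$)
$l^{2}{\left(z \right)} = \left(1 - -847\right)^{2} = \left(1 + 847\right)^{2} = 848^{2} = 719104$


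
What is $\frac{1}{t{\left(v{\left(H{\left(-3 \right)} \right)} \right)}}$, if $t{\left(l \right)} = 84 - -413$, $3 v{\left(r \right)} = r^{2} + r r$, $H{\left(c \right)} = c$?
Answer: $\frac{1}{497} \approx 0.0020121$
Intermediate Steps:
$v{\left(r \right)} = \frac{2 r^{2}}{3}$ ($v{\left(r \right)} = \frac{r^{2} + r r}{3} = \frac{r^{2} + r^{2}}{3} = \frac{2 r^{2}}{3}$)
$t{\left(l \right)} = 497$ ($t{\left(l \right)} = 84 + 413 = 497$)
$\frac{1}{t{\left(v{\left(H{\left(-3 \right)} \right)} \right)}} = \frac{1}{497}$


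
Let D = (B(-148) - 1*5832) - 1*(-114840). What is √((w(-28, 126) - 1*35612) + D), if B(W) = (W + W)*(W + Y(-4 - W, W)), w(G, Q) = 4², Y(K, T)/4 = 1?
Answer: 2*√29009 ≈ 340.64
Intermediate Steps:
Y(K, T) = 4 (Y(K, T) = 4*1 = 4)
w(G, Q) = 16
B(W) = 2*W*(4 + W) (B(W) = (W + W)*(W + 4) = (2*W)*(4 + W) = 2*W*(4 + W))
D = 151632 (D = (2*(-148)*(4 - 148) - 1*5832) - 1*(-114840) = (2*(-148)*(-144) - 5832) + 114840 = (42624 - 5832) + 114840 = 36792 + 114840 = 151632)
√((w(-28, 126) - 1*35612) + D) = √((16 - 1*35612) + 151632) = √((16 - 35612) + 151632) = √(-35596 + 151632) = √116036 = 2*√29009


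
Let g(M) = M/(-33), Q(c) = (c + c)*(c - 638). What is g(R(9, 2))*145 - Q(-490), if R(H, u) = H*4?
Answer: -12161580/11 ≈ -1.1056e+6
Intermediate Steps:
R(H, u) = 4*H
Q(c) = 2*c*(-638 + c) (Q(c) = (2*c)*(-638 + c) = 2*c*(-638 + c))
g(M) = -M/33 (g(M) = M*(-1/33) = -M/33)
g(R(9, 2))*145 - Q(-490) = -4*9/33*145 - 2*(-490)*(-638 - 490) = -1/33*36*145 - 2*(-490)*(-1128) = -12/11*145 - 1*1105440 = -1740/11 - 1105440 = -12161580/11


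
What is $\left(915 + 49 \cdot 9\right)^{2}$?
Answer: $1838736$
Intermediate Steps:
$\left(915 + 49 \cdot 9\right)^{2} = \left(915 + 441\right)^{2} = 1356^{2} = 1838736$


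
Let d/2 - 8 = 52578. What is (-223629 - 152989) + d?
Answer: -271446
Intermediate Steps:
d = 105172 (d = 16 + 2*52578 = 16 + 105156 = 105172)
(-223629 - 152989) + d = (-223629 - 152989) + 105172 = -376618 + 105172 = -271446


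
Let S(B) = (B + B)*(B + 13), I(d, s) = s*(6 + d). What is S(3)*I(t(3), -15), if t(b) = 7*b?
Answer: -38880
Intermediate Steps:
S(B) = 2*B*(13 + B) (S(B) = (2*B)*(13 + B) = 2*B*(13 + B))
S(3)*I(t(3), -15) = (2*3*(13 + 3))*(-15*(6 + 7*3)) = (2*3*16)*(-15*(6 + 21)) = 96*(-15*27) = 96*(-405) = -38880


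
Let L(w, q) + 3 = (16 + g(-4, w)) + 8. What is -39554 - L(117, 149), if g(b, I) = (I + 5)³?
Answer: -1855423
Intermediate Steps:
g(b, I) = (5 + I)³
L(w, q) = 21 + (5 + w)³ (L(w, q) = -3 + ((16 + (5 + w)³) + 8) = -3 + (24 + (5 + w)³) = 21 + (5 + w)³)
-39554 - L(117, 149) = -39554 - (21 + (5 + 117)³) = -39554 - (21 + 122³) = -39554 - (21 + 1815848) = -39554 - 1*1815869 = -39554 - 1815869 = -1855423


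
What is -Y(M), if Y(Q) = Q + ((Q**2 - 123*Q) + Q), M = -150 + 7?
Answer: -37752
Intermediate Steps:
M = -143
Y(Q) = Q**2 - 121*Q (Y(Q) = Q + (Q**2 - 122*Q) = Q**2 - 121*Q)
-Y(M) = -(-143)*(-121 - 143) = -(-143)*(-264) = -1*37752 = -37752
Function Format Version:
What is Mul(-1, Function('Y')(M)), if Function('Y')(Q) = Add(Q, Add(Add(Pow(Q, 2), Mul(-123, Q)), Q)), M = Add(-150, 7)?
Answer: -37752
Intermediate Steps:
M = -143
Function('Y')(Q) = Add(Pow(Q, 2), Mul(-121, Q)) (Function('Y')(Q) = Add(Q, Add(Pow(Q, 2), Mul(-122, Q))) = Add(Pow(Q, 2), Mul(-121, Q)))
Mul(-1, Function('Y')(M)) = Mul(-1, Mul(-143, Add(-121, -143))) = Mul(-1, Mul(-143, -264)) = Mul(-1, 37752) = -37752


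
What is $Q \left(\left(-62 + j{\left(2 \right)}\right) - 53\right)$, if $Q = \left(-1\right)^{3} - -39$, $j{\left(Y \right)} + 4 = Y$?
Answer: $-4446$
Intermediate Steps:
$j{\left(Y \right)} = -4 + Y$
$Q = 38$ ($Q = -1 + 39 = 38$)
$Q \left(\left(-62 + j{\left(2 \right)}\right) - 53\right) = 38 \left(\left(-62 + \left(-4 + 2\right)\right) - 53\right) = 38 \left(\left(-62 - 2\right) - 53\right) = 38 \left(-64 - 53\right) = 38 \left(-117\right) = -4446$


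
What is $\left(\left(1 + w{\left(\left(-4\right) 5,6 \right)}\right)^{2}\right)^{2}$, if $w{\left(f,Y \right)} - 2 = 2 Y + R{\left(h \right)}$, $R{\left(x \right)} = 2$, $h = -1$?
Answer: $83521$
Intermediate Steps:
$w{\left(f,Y \right)} = 4 + 2 Y$ ($w{\left(f,Y \right)} = 2 + \left(2 Y + 2\right) = 2 + \left(2 + 2 Y\right) = 4 + 2 Y$)
$\left(\left(1 + w{\left(\left(-4\right) 5,6 \right)}\right)^{2}\right)^{2} = \left(\left(1 + \left(4 + 2 \cdot 6\right)\right)^{2}\right)^{2} = \left(\left(1 + \left(4 + 12\right)\right)^{2}\right)^{2} = \left(\left(1 + 16\right)^{2}\right)^{2} = \left(17^{2}\right)^{2} = 289^{2} = 83521$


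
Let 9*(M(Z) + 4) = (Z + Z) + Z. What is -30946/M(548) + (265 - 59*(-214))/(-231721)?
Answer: -10759711887/62101228 ≈ -173.26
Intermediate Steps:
M(Z) = -4 + Z/3 (M(Z) = -4 + ((Z + Z) + Z)/9 = -4 + (2*Z + Z)/9 = -4 + (3*Z)/9 = -4 + Z/3)
-30946/M(548) + (265 - 59*(-214))/(-231721) = -30946/(-4 + (⅓)*548) + (265 - 59*(-214))/(-231721) = -30946/(-4 + 548/3) + (265 + 12626)*(-1/231721) = -30946/536/3 + 12891*(-1/231721) = -30946*3/536 - 12891/231721 = -46419/268 - 12891/231721 = -10759711887/62101228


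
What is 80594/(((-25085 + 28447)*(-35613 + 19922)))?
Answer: -40297/26376571 ≈ -0.0015278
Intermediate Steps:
80594/(((-25085 + 28447)*(-35613 + 19922))) = 80594/((3362*(-15691))) = 80594/(-52753142) = 80594*(-1/52753142) = -40297/26376571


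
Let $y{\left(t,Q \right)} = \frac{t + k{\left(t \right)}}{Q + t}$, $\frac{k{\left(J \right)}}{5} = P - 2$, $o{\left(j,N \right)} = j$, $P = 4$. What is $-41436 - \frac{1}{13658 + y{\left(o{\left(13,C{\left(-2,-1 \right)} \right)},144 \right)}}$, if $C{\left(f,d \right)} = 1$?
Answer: $- \frac{88852416601}{2144329} \approx -41436.0$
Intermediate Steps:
$k{\left(J \right)} = 10$ ($k{\left(J \right)} = 5 \left(4 - 2\right) = 5 \cdot 2 = 10$)
$y{\left(t,Q \right)} = \frac{10 + t}{Q + t}$ ($y{\left(t,Q \right)} = \frac{t + 10}{Q + t} = \frac{10 + t}{Q + t}$)
$-41436 - \frac{1}{13658 + y{\left(o{\left(13,C{\left(-2,-1 \right)} \right)},144 \right)}} = -41436 - \frac{1}{13658 + \frac{10 + 13}{144 + 13}} = -41436 - \frac{1}{13658 + \frac{1}{157} \cdot 23} = -41436 - \frac{1}{13658 + \frac{23}{157}} = -41436 - \frac{1}{\frac{2144329}{157}} = -41436 - \frac{157}{2144329} = - \frac{88852416601}{2144329}$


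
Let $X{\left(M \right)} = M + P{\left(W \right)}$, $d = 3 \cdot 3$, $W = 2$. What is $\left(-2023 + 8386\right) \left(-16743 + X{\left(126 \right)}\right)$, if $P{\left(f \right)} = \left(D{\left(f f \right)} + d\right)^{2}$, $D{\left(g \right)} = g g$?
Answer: $-101757096$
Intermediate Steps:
$D{\left(g \right)} = g^{2}$
$d = 9$
$P{\left(f \right)} = \left(9 + f^{4}\right)^{2}$ ($P{\left(f \right)} = \left(\left(f f\right)^{2} + 9\right)^{2} = \left(\left(f^{2}\right)^{2} + 9\right)^{2} = \left(f^{4} + 9\right)^{2} = \left(9 + f^{4}\right)^{2}$)
$X{\left(M \right)} = 625 + M$ ($X{\left(M \right)} = M + \left(9 + 2^{4}\right)^{2} = M + \left(9 + 16\right)^{2} = M + 25^{2} = M + 625 = 625 + M$)
$\left(-2023 + 8386\right) \left(-16743 + X{\left(126 \right)}\right) = \left(-2023 + 8386\right) \left(-16743 + \left(625 + 126\right)\right) = 6363 \left(-16743 + 751\right) = 6363 \left(-15992\right) = -101757096$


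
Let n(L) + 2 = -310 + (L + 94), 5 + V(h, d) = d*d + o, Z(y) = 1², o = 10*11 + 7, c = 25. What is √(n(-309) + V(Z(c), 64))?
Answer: 3*√409 ≈ 60.671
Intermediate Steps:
o = 117 (o = 110 + 7 = 117)
Z(y) = 1
V(h, d) = 112 + d² (V(h, d) = -5 + (d*d + 117) = -5 + (d² + 117) = -5 + (117 + d²) = 112 + d²)
n(L) = -218 + L (n(L) = -2 + (-310 + (L + 94)) = -2 + (-310 + (94 + L)) = -2 + (-216 + L) = -218 + L)
√(n(-309) + V(Z(c), 64)) = √((-218 - 309) + (112 + 64²)) = √(-527 + (112 + 4096)) = √(-527 + 4208) = √3681 = 3*√409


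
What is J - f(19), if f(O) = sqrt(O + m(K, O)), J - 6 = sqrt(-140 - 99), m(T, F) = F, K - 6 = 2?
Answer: 6 - sqrt(38) + I*sqrt(239) ≈ -0.16441 + 15.46*I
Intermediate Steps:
K = 8 (K = 6 + 2 = 8)
J = 6 + I*sqrt(239) (J = 6 + sqrt(-140 - 99) = 6 + sqrt(-239) = 6 + I*sqrt(239) ≈ 6.0 + 15.46*I)
f(O) = sqrt(2)*sqrt(O) (f(O) = sqrt(O + O) = sqrt(2*O) = sqrt(2)*sqrt(O))
J - f(19) = (6 + I*sqrt(239)) - sqrt(2)*sqrt(19) = (6 + I*sqrt(239)) - sqrt(38) = 6 - sqrt(38) + I*sqrt(239)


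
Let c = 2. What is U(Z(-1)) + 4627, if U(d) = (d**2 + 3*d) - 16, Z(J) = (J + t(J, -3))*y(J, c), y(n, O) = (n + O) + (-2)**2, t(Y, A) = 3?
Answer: 4741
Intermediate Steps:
y(n, O) = 4 + O + n (y(n, O) = (O + n) + 4 = 4 + O + n)
Z(J) = (3 + J)*(6 + J) (Z(J) = (J + 3)*(4 + 2 + J) = (3 + J)*(6 + J))
U(d) = -16 + d**2 + 3*d
U(Z(-1)) + 4627 = (-16 + ((3 - 1)*(6 - 1))**2 + 3*((3 - 1)*(6 - 1))) + 4627 = (-16 + (2*5)**2 + 3*(2*5)) + 4627 = (-16 + 10**2 + 3*10) + 4627 = (-16 + 100 + 30) + 4627 = 114 + 4627 = 4741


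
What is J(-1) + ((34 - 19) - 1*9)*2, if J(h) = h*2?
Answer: 10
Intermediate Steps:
J(h) = 2*h
J(-1) + ((34 - 19) - 1*9)*2 = 2*(-1) + ((34 - 19) - 1*9)*2 = -2 + (15 - 9)*2 = -2 + 6*2 = -2 + 12 = 10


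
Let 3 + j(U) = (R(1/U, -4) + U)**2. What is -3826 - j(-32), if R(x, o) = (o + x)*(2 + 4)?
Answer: -1786889/256 ≈ -6980.0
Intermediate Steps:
R(x, o) = 6*o + 6*x (R(x, o) = (o + x)*6 = 6*o + 6*x)
j(U) = -3 + (-24 + U + 6/U)**2 (j(U) = -3 + ((6*(-4) + 6/U) + U)**2 = -3 + ((-24 + 6/U) + U)**2 = -3 + (-24 + U + 6/U)**2)
-3826 - j(-32) = -3826 - (-3 + (6 + (-32)**2 - 24*(-32))**2/(-32)**2) = -3826 - (-3 + (6 + 1024 + 768)**2/1024) = -3826 - (-3 + (1/1024)*1798**2) = -3826 - (-3 + (1/1024)*3232804) = -3826 - (-3 + 808201/256) = -3826 - 1*807433/256 = -3826 - 807433/256 = -1786889/256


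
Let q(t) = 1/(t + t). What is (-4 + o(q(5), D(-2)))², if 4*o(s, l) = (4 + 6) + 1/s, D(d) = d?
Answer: 1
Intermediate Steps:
q(t) = 1/(2*t)
o(s, l) = 5/2 + 1/(4*s) (o(s, l) = ((4 + 6) + 1/s)/4 = (10 + 1/s)/4 = 5/2 + 1/(4*s))
(-4 + o(q(5), D(-2)))² = (-4 + (1 + 10*((½)/5))/(4*(((½)/5))))² = (-4 + (1 + 10*((½)*(⅕)))/(4*(((½)*(⅕)))))² = (-4 + (1 + 10*(⅒))/(4*(⅒)))² = (-4 + (¼)*10*(1 + 1))² = (-4 + (¼)*10*2)² = (-4 + 5)² = 1² = 1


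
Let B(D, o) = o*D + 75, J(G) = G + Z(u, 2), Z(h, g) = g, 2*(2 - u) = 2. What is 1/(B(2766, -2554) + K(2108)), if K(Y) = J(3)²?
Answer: -1/7064264 ≈ -1.4156e-7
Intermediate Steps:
u = 1 (u = 2 - ½*2 = 2 - 1 = 1)
J(G) = 2 + G (J(G) = G + 2 = 2 + G)
B(D, o) = 75 + D*o (B(D, o) = D*o + 75 = 75 + D*o)
K(Y) = 25 (K(Y) = (2 + 3)² = 5² = 25)
1/(B(2766, -2554) + K(2108)) = 1/((75 + 2766*(-2554)) + 25) = 1/((75 - 7064364) + 25) = 1/(-7064289 + 25) = 1/(-7064264) = -1/7064264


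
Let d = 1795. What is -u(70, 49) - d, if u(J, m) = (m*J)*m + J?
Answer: -169935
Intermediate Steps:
u(J, m) = J + J*m**2 (u(J, m) = (J*m)*m + J = J*m**2 + J = J + J*m**2)
-u(70, 49) - d = -70*(1 + 49**2) - 1*1795 = -70*(1 + 2401) - 1795 = -70*2402 - 1795 = -1*168140 - 1795 = -168140 - 1795 = -169935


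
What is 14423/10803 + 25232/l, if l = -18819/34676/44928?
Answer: -15728176279386913/7529691 ≈ -2.0888e+9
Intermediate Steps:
l = -697/57700864 (l = -18819*1/34676*(1/44928) = -18819/34676*1/44928 = -697/57700864 ≈ -1.2080e-5)
14423/10803 + 25232/l = 14423/10803 + 25232/(-697/57700864) = 14423*(1/10803) + 25232*(-57700864/697) = 14423/10803 - 1455908200448/697 = -15728176279386913/7529691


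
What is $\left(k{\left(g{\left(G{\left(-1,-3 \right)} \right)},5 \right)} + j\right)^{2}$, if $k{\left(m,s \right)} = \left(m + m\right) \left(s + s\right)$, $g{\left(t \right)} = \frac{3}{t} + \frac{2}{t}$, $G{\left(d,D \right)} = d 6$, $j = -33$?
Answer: $\frac{22201}{9} \approx 2466.8$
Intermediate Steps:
$G{\left(d,D \right)} = 6 d$
$g{\left(t \right)} = \frac{5}{t}$
$k{\left(m,s \right)} = 4 m s$ ($k{\left(m,s \right)} = 2 m 2 s = 4 m s$)
$\left(k{\left(g{\left(G{\left(-1,-3 \right)} \right)},5 \right)} + j\right)^{2} = \left(4 \frac{5}{6 \left(-1\right)} 5 - 33\right)^{2} = \left(4 \frac{5}{-6} \cdot 5 - 33\right)^{2} = \left(4 \cdot 5 \left(- \frac{1}{6}\right) 5 - 33\right)^{2} = \left(4 \left(- \frac{5}{6}\right) 5 - 33\right)^{2} = \left(- \frac{50}{3} - 33\right)^{2} = \left(- \frac{149}{3}\right)^{2} = \frac{22201}{9}$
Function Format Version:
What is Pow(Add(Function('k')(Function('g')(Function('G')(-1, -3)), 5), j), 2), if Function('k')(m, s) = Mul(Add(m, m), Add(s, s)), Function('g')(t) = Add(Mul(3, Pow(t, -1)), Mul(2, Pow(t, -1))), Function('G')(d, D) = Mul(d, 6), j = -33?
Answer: Rational(22201, 9) ≈ 2466.8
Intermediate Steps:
Function('G')(d, D) = Mul(6, d)
Function('g')(t) = Mul(5, Pow(t, -1))
Function('k')(m, s) = Mul(4, m, s) (Function('k')(m, s) = Mul(Mul(2, m), Mul(2, s)) = Mul(4, m, s))
Pow(Add(Function('k')(Function('g')(Function('G')(-1, -3)), 5), j), 2) = Pow(Add(Mul(4, Mul(5, Pow(Mul(6, -1), -1)), 5), -33), 2) = Pow(Add(Mul(4, Mul(5, Pow(-6, -1)), 5), -33), 2) = Pow(Add(Mul(4, Mul(5, Rational(-1, 6)), 5), -33), 2) = Pow(Add(Mul(4, Rational(-5, 6), 5), -33), 2) = Pow(Add(Rational(-50, 3), -33), 2) = Pow(Rational(-149, 3), 2) = Rational(22201, 9)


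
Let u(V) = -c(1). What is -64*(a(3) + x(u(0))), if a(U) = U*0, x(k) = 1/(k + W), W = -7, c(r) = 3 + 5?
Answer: 64/15 ≈ 4.2667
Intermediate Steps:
c(r) = 8
u(V) = -8 (u(V) = -1*8 = -8)
x(k) = 1/(-7 + k) (x(k) = 1/(k - 7) = 1/(-7 + k))
a(U) = 0
-64*(a(3) + x(u(0))) = -64*(0 + 1/(-7 - 8)) = -64*(0 + 1/(-15)) = -64*(0 - 1/15) = -64*(-1/15) = 64/15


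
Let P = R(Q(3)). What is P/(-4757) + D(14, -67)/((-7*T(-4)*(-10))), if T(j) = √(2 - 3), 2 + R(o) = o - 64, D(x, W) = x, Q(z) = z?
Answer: 63/4757 - I/5 ≈ 0.013244 - 0.2*I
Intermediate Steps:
R(o) = -66 + o (R(o) = -2 + (o - 64) = -2 + (-64 + o) = -66 + o)
P = -63 (P = -66 + 3 = -63)
T(j) = I (T(j) = √(-1) = I)
P/(-4757) + D(14, -67)/((-7*T(-4)*(-10))) = -63/(-4757) + 14/((-7*I*(-10))) = -63*(-1/4757) + 14/((70*I)) = 63/4757 + 14*(-I/70) = 63/4757 - I/5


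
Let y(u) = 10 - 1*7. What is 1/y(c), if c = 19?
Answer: ⅓ ≈ 0.33333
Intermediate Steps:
y(u) = 3 (y(u) = 10 - 7 = 3)
1/y(c) = 1/3 = ⅓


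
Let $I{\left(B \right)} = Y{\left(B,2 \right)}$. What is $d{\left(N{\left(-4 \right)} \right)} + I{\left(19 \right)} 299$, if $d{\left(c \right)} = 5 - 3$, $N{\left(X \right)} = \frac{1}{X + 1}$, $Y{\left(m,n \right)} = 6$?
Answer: $1796$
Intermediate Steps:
$I{\left(B \right)} = 6$
$N{\left(X \right)} = \frac{1}{1 + X}$
$d{\left(c \right)} = 2$
$d{\left(N{\left(-4 \right)} \right)} + I{\left(19 \right)} 299 = 2 + 6 \cdot 299 = 2 + 1794 = 1796$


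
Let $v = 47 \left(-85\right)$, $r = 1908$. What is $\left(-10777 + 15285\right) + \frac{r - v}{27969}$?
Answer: $\frac{126090155}{27969} \approx 4508.2$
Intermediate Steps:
$v = -3995$
$\left(-10777 + 15285\right) + \frac{r - v}{27969} = \left(-10777 + 15285\right) + \frac{1908 - -3995}{27969} = 4508 + \left(1908 + 3995\right) \frac{1}{27969} = 4508 + 5903 \cdot \frac{1}{27969} = 4508 + \frac{5903}{27969} = \frac{126090155}{27969}$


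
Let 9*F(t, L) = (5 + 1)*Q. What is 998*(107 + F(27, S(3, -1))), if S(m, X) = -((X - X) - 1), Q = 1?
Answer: 322354/3 ≈ 1.0745e+5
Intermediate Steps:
S(m, X) = 1 (S(m, X) = -(0 - 1) = -1*(-1) = 1)
F(t, L) = ⅔ (F(t, L) = ((5 + 1)*1)/9 = (6*1)/9 = (⅑)*6 = ⅔)
998*(107 + F(27, S(3, -1))) = 998*(107 + ⅔) = 998*(323/3) = 322354/3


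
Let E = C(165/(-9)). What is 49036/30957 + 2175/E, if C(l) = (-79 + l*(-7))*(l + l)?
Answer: 38464561/100795992 ≈ 0.38161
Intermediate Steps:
C(l) = 2*l*(-79 - 7*l) (C(l) = (-79 - 7*l)*(2*l) = 2*l*(-79 - 7*l))
E = -16280/9 (E = -2*165/(-9)*(79 + 7*(165/(-9))) = -2*165*(-⅑)*(79 + 7*(165*(-⅑))) = -2*(-55/3)*(79 + 7*(-55/3)) = -2*(-55/3)*(79 - 385/3) = -2*(-55/3)*(-148/3) = -16280/9 ≈ -1808.9)
49036/30957 + 2175/E = 49036/30957 + 2175/(-16280/9) = 49036*(1/30957) + 2175*(-9/16280) = 49036/30957 - 3915/3256 = 38464561/100795992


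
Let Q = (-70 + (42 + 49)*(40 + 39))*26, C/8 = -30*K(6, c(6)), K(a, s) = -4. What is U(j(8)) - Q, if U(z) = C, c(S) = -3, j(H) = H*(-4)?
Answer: -184134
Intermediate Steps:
j(H) = -4*H
C = 960 (C = 8*(-30*(-4)) = 8*120 = 960)
U(z) = 960
Q = 185094 (Q = (-70 + 91*79)*26 = (-70 + 7189)*26 = 7119*26 = 185094)
U(j(8)) - Q = 960 - 1*185094 = 960 - 185094 = -184134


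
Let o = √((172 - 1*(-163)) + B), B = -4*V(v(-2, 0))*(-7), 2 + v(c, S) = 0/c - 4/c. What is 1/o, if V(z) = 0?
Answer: √335/335 ≈ 0.054636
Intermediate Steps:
v(c, S) = -2 - 4/c (v(c, S) = -2 + (0/c - 4/c) = -2 + (0 - 4/c) = -2 - 4/c)
B = 0 (B = -4*0*(-7) = 0*(-7) = 0)
o = √335 (o = √((172 - 1*(-163)) + 0) = √((172 + 163) + 0) = √(335 + 0) = √335 ≈ 18.303)
1/o = 1/(√335) = √335/335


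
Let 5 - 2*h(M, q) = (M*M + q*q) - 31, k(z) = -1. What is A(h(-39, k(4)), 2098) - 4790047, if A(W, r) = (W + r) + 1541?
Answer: -4787151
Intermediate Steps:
h(M, q) = 18 - M²/2 - q²/2 (h(M, q) = 5/2 - ((M*M + q*q) - 31)/2 = 5/2 - ((M² + q²) - 31)/2 = 5/2 - (-31 + M² + q²)/2 = 5/2 + (31/2 - M²/2 - q²/2) = 18 - M²/2 - q²/2)
A(W, r) = 1541 + W + r
A(h(-39, k(4)), 2098) - 4790047 = (1541 + (18 - ½*(-39)² - ½*(-1)²) + 2098) - 4790047 = (1541 + (18 - ½*1521 - ½*1) + 2098) - 4790047 = (1541 + (18 - 1521/2 - ½) + 2098) - 4790047 = (1541 - 743 + 2098) - 4790047 = 2896 - 4790047 = -4787151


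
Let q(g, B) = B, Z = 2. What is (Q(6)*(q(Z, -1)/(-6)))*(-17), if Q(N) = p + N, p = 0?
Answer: -17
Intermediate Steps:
Q(N) = N (Q(N) = 0 + N = N)
(Q(6)*(q(Z, -1)/(-6)))*(-17) = (6*(-1/(-6)))*(-17) = (6*(-1*(-⅙)))*(-17) = (6*(⅙))*(-17) = 1*(-17) = -17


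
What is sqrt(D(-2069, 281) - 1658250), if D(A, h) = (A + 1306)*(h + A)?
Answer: I*sqrt(294006) ≈ 542.22*I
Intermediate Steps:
D(A, h) = (1306 + A)*(A + h)
sqrt(D(-2069, 281) - 1658250) = sqrt(((-2069)**2 + 1306*(-2069) + 1306*281 - 2069*281) - 1658250) = sqrt((4280761 - 2702114 + 366986 - 581389) - 1658250) = sqrt(1364244 - 1658250) = sqrt(-294006) = I*sqrt(294006)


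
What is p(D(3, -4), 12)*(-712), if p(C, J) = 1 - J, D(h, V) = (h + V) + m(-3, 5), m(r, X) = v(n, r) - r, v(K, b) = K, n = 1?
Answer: 7832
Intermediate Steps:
m(r, X) = 1 - r
D(h, V) = 4 + V + h (D(h, V) = (h + V) + (1 - 1*(-3)) = (V + h) + (1 + 3) = (V + h) + 4 = 4 + V + h)
p(D(3, -4), 12)*(-712) = (1 - 1*12)*(-712) = (1 - 12)*(-712) = -11*(-712) = 7832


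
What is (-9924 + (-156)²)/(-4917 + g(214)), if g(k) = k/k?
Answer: -3603/1229 ≈ -2.9317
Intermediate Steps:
g(k) = 1
(-9924 + (-156)²)/(-4917 + g(214)) = (-9924 + (-156)²)/(-4917 + 1) = (-9924 + 24336)/(-4916) = 14412*(-1/4916) = -3603/1229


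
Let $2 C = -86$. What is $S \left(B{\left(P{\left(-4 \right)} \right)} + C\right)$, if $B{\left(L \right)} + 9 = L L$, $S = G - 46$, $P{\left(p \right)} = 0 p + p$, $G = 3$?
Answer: $1548$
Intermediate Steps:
$P{\left(p \right)} = p$ ($P{\left(p \right)} = 0 + p = p$)
$S = -43$ ($S = 3 - 46 = -43$)
$B{\left(L \right)} = -9 + L^{2}$ ($B{\left(L \right)} = -9 + L L = -9 + L^{2}$)
$C = -43$ ($C = \frac{1}{2} \left(-86\right) = -43$)
$S \left(B{\left(P{\left(-4 \right)} \right)} + C\right) = - 43 \left(\left(-9 + \left(-4\right)^{2}\right) - 43\right) = - 43 \left(\left(-9 + 16\right) - 43\right) = - 43 \left(7 - 43\right) = \left(-43\right) \left(-36\right) = 1548$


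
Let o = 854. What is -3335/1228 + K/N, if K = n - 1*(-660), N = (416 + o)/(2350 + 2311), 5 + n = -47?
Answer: 1737889507/779780 ≈ 2228.7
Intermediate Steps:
n = -52 (n = -5 - 47 = -52)
N = 1270/4661 (N = (416 + 854)/(2350 + 2311) = 1270/4661 ≈ 0.27247)
K = 608 (K = -52 - 1*(-660) = -52 + 660 = 608)
-3335/1228 + K/N = -3335/1228 + 608/(1270/4661) = -3335*1/1228 + 608*(4661/1270) = -3335/1228 + 1416944/635 = 1737889507/779780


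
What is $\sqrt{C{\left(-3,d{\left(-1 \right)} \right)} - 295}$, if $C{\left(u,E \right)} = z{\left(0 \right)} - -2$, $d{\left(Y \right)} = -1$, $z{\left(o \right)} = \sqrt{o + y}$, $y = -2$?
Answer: $\sqrt{-293 + i \sqrt{2}} \approx 0.04131 + 17.117 i$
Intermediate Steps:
$z{\left(o \right)} = \sqrt{-2 + o}$ ($z{\left(o \right)} = \sqrt{o - 2} = \sqrt{-2 + o}$)
$C{\left(u,E \right)} = 2 + i \sqrt{2}$ ($C{\left(u,E \right)} = \sqrt{-2 + 0} - -2 = \sqrt{-2} + 2 = i \sqrt{2} + 2 = 2 + i \sqrt{2}$)
$\sqrt{C{\left(-3,d{\left(-1 \right)} \right)} - 295} = \sqrt{\left(2 + i \sqrt{2}\right) - 295} = \sqrt{-293 + i \sqrt{2}}$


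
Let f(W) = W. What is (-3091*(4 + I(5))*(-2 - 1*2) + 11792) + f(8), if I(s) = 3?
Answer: 98348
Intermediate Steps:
(-3091*(4 + I(5))*(-2 - 1*2) + 11792) + f(8) = (-3091*(4 + 3)*(-2 - 1*2) + 11792) + 8 = (-21637*(-2 - 2) + 11792) + 8 = (-21637*(-4) + 11792) + 8 = (-3091*(-28) + 11792) + 8 = (86548 + 11792) + 8 = 98340 + 8 = 98348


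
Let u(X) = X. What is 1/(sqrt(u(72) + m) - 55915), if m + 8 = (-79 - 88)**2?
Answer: -55915/3126459272 - sqrt(27953)/3126459272 ≈ -1.7938e-5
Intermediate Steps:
m = 27881 (m = -8 + (-79 - 88)**2 = -8 + (-167)**2 = -8 + 27889 = 27881)
1/(sqrt(u(72) + m) - 55915) = 1/(sqrt(72 + 27881) - 55915) = 1/(sqrt(27953) - 55915) = 1/(-55915 + sqrt(27953))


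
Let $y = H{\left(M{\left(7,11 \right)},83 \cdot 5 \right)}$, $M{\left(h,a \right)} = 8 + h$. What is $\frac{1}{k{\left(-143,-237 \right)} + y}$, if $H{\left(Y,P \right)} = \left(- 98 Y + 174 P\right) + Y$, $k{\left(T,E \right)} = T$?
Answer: $\frac{1}{70612} \approx 1.4162 \cdot 10^{-5}$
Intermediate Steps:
$H{\left(Y,P \right)} = - 97 Y + 174 P$
$y = 70755$ ($y = - 97 \left(8 + 7\right) + 174 \cdot 83 \cdot 5 = \left(-97\right) 15 + 174 \cdot 415 = -1455 + 72210 = 70755$)
$\frac{1}{k{\left(-143,-237 \right)} + y} = \frac{1}{-143 + 70755} = \frac{1}{70612}$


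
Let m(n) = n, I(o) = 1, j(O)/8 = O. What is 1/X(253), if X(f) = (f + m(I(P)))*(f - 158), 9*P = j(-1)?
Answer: 1/24130 ≈ 4.1442e-5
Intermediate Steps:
j(O) = 8*O
P = -8/9 (P = (8*(-1))/9 = (⅑)*(-8) = -8/9 ≈ -0.88889)
X(f) = (1 + f)*(-158 + f) (X(f) = (f + 1)*(f - 158) = (1 + f)*(-158 + f))
1/X(253) = 1/(-158 + 253² - 157*253) = 1/(-158 + 64009 - 39721) = 1/24130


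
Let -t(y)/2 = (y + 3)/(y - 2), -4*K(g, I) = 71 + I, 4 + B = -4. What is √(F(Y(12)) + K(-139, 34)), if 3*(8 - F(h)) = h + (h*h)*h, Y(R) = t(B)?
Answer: I*√633/6 ≈ 4.1933*I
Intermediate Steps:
B = -8 (B = -4 - 4 = -8)
K(g, I) = -71/4 - I/4 (K(g, I) = -(71 + I)/4 = -71/4 - I/4)
t(y) = -2*(3 + y)/(-2 + y) (t(y) = -2*(y + 3)/(y - 2) = -2*(3 + y)/(-2 + y))
Y(R) = -1 (Y(R) = 2*(-3 - 1*(-8))/(-2 - 8) = 2*(-3 + 8)/(-10) = 2*(-⅒)*5 = -1)
F(h) = 8 - h/3 - h³/3 (F(h) = 8 - (h + (h*h)*h)/3 = 8 - (h + h²*h)/3 = 8 - (h + h³)/3 = 8 + (-h/3 - h³/3) = 8 - h/3 - h³/3)
√(F(Y(12)) + K(-139, 34)) = √((8 - ⅓*(-1) - ⅓*(-1)³) + (-71/4 - ¼*34)) = √((8 + ⅓ - ⅓*(-1)) + (-71/4 - 17/2)) = √((8 + ⅓ + ⅓) - 105/4) = √(26/3 - 105/4) = √(-211/12) = I*√633/6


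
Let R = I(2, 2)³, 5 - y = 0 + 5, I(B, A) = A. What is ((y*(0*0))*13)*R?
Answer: 0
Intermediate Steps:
y = 0 (y = 5 - (0 + 5) = 5 - 1*5 = 5 - 5 = 0)
R = 8 (R = 2³ = 8)
((y*(0*0))*13)*R = ((0*(0*0))*13)*8 = ((0*0)*13)*8 = (0*13)*8 = 0*8 = 0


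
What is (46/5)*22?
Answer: 1012/5 ≈ 202.40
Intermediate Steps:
(46/5)*22 = 1012/5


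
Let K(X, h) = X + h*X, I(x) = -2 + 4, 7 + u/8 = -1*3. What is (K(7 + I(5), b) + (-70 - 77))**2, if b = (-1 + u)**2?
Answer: 3470505921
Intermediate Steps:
u = -80 (u = -56 + 8*(-1*3) = -56 + 8*(-3) = -56 - 24 = -80)
I(x) = 2
b = 6561 (b = (-1 - 80)**2 = (-81)**2 = 6561)
K(X, h) = X + X*h
(K(7 + I(5), b) + (-70 - 77))**2 = ((7 + 2)*(1 + 6561) + (-70 - 77))**2 = (9*6562 - 147)**2 = (59058 - 147)**2 = 58911**2 = 3470505921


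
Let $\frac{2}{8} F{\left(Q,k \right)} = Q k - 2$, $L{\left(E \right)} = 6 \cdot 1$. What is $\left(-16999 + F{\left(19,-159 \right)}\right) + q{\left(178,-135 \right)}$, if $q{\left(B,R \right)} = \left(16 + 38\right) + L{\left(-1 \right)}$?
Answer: $-29031$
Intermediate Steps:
$L{\left(E \right)} = 6$
$q{\left(B,R \right)} = 60$ ($q{\left(B,R \right)} = \left(16 + 38\right) + 6 = 54 + 6 = 60$)
$F{\left(Q,k \right)} = -8 + 4 Q k$ ($F{\left(Q,k \right)} = 4 \left(Q k - 2\right) = 4 \left(-2 + Q k\right) = -8 + 4 Q k$)
$\left(-16999 + F{\left(19,-159 \right)}\right) + q{\left(178,-135 \right)} = \left(-16999 + \left(-8 + 4 \cdot 19 \left(-159\right)\right)\right) + 60 = \left(-16999 - 12092\right) + 60 = -29091 + 60 = -29031$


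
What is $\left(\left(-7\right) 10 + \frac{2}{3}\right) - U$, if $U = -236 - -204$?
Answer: $- \frac{112}{3} \approx -37.333$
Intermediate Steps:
$U = -32$ ($U = -236 + 204 = -32$)
$\left(\left(-7\right) 10 + \frac{2}{3}\right) - U = \left(\left(-7\right) 10 + \frac{2}{3}\right) - -32 = \left(-70 + 2 \cdot \frac{1}{3}\right) + 32 = \left(-70 + \frac{2}{3}\right) + 32 = - \frac{208}{3} + 32 = - \frac{112}{3}$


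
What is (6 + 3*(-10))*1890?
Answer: -45360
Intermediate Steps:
(6 + 3*(-10))*1890 = (6 - 30)*1890 = -24*1890 = -45360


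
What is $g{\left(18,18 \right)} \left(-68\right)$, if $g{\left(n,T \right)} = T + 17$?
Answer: $-2380$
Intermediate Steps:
$g{\left(n,T \right)} = 17 + T$
$g{\left(18,18 \right)} \left(-68\right) = \left(17 + 18\right) \left(-68\right) = 35 \left(-68\right) = -2380$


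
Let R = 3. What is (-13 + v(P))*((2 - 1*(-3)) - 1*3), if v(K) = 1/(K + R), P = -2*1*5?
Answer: -184/7 ≈ -26.286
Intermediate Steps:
P = -10 (P = -2*5 = -10)
v(K) = 1/(3 + K) (v(K) = 1/(K + 3) = 1/(3 + K))
(-13 + v(P))*((2 - 1*(-3)) - 1*3) = (-13 + 1/(3 - 10))*((2 - 1*(-3)) - 1*3) = (-13 + 1/(-7))*((2 + 3) - 3) = (-13 - ⅐)*(5 - 3) = -92/7*2 = -184/7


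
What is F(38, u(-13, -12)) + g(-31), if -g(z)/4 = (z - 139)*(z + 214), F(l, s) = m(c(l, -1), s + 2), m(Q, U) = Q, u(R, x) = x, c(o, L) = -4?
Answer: 124436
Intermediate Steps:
F(l, s) = -4
g(z) = -4*(-139 + z)*(214 + z) (g(z) = -4*(z - 139)*(z + 214) = -4*(-139 + z)*(214 + z))
F(38, u(-13, -12)) + g(-31) = -4 + (118984 - 300*(-31) - 4*(-31)**2) = -4 + (118984 + 9300 - 4*961) = -4 + (118984 + 9300 - 3844) = -4 + 124440 = 124436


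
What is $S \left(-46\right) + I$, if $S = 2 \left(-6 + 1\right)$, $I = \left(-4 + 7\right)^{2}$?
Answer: $469$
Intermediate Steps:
$I = 9$ ($I = 3^{2} = 9$)
$S = -10$ ($S = 2 \left(-5\right) = -10$)
$S \left(-46\right) + I = \left(-10\right) \left(-46\right) + 9 = 460 + 9 = 469$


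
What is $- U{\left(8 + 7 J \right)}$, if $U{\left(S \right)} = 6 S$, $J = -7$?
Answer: $246$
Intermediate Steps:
$- U{\left(8 + 7 J \right)} = - 6 \left(8 + 7 \left(-7\right)\right) = - 6 \left(8 - 49\right) = - 6 \left(-41\right) = \left(-1\right) \left(-246\right) = 246$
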